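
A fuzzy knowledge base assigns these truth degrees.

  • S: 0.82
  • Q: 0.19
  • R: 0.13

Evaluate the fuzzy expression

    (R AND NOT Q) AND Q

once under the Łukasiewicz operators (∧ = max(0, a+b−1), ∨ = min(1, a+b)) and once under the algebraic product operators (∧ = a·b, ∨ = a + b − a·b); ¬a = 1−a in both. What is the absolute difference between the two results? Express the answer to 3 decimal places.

Under Łukasiewicz:
  NOT Q = 1 − 0.19 = 0.81
  R AND NOT Q = max(0, a+b−1) on (0.13, 0.81) = 0.00
  (R AND NOT Q) AND Q = max(0, a+b−1) on (0.00, 0.19) = 0.00
  → value = 0.0000
Under algebraic product:
  NOT Q = 1 − 0.1900 = 0.8100
  R AND NOT Q = a·b on (0.1300, 0.8100) = 0.1053
  (R AND NOT Q) AND Q = a·b on (0.1053, 0.1900) = 0.0200
  → value = 0.0200
|0.0000 − 0.0200| = 0.020

0.020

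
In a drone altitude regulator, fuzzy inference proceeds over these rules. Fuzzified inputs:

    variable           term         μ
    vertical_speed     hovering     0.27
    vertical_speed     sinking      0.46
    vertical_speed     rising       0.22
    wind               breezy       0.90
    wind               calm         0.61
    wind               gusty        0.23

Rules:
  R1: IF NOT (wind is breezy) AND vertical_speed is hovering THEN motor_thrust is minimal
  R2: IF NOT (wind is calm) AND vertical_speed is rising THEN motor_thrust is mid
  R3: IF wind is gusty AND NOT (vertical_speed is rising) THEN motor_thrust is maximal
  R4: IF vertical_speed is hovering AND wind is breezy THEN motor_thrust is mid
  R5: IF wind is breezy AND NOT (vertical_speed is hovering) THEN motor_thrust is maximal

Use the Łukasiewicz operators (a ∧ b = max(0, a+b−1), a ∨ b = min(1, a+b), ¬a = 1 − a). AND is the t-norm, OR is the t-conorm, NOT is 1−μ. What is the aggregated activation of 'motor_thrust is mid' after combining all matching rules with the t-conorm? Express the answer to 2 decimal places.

0.17

R1: ¬breezy=1−0.90=0.10, hovering=0.27; AND[max(0, a+b−1)] → w = 0.00
R2: ¬calm=1−0.61=0.39, rising=0.22; AND[max(0, a+b−1)] → w = 0.00
R3: gusty=0.23, ¬rising=1−0.22=0.78; AND[max(0, a+b−1)] → w = 0.01
R4: hovering=0.27, breezy=0.90; AND[max(0, a+b−1)] → w = 0.17
R5: breezy=0.90, ¬hovering=1−0.27=0.73; AND[max(0, a+b−1)] → w = 0.63
Rules with consequent 'mid': {R2, R4} → strengths 0.00, 0.17
Aggregate via t-conorm [min(1, a+b)]: 0.17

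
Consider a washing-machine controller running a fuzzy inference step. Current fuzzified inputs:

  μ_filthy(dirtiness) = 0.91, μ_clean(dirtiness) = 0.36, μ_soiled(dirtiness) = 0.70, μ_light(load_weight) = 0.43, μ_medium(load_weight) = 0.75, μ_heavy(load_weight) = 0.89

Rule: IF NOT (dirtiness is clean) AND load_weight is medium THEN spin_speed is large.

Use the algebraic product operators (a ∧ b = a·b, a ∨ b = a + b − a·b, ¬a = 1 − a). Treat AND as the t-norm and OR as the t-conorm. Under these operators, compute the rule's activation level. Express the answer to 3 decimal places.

firing strength: ¬clean=1−0.36=0.64, medium=0.75; AND[a·b] → w = 0.4800

0.480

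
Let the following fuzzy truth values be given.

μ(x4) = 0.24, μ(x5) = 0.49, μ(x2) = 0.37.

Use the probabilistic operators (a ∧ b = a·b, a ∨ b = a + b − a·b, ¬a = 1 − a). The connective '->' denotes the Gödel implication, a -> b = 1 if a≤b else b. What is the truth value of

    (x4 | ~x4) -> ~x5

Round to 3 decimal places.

0.510

~x4 = 1 − 0.2400 = 0.7600
x4 | ~x4 = a + b − a·b on (0.2400, 0.7600) = 0.8176
~x5 = 1 − 0.4900 = 0.5100
(x4 | ~x4) -> ~x5  [Gödel: 1 if a≤b else b] with a=0.8176, b=0.5100 → 0.5100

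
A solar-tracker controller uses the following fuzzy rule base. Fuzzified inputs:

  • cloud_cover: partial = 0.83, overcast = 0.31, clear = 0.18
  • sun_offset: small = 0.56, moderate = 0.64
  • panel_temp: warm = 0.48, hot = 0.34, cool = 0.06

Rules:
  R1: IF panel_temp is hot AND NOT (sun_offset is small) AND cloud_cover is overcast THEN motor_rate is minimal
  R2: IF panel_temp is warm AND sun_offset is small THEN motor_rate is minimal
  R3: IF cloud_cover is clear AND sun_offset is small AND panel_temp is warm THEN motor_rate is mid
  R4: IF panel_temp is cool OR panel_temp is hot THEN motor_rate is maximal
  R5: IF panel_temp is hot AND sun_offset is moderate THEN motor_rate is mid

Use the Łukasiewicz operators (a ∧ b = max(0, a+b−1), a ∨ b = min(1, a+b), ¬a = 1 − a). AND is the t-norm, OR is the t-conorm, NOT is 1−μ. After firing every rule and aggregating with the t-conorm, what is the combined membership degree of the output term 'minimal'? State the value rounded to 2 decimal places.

0.04

R1: hot=0.34, ¬small=1−0.56=0.44, overcast=0.31; AND[max(0, a+b−1)] → w = 0.00
R2: warm=0.48, small=0.56; AND[max(0, a+b−1)] → w = 0.04
R3: clear=0.18, small=0.56, warm=0.48; AND[max(0, a+b−1)] → w = 0.00
R4: cool=0.06, hot=0.34; OR[min(1, a+b)] → w = 0.40
R5: hot=0.34, moderate=0.64; AND[max(0, a+b−1)] → w = 0.00
Rules with consequent 'minimal': {R1, R2} → strengths 0.00, 0.04
Aggregate via t-conorm [min(1, a+b)]: 0.04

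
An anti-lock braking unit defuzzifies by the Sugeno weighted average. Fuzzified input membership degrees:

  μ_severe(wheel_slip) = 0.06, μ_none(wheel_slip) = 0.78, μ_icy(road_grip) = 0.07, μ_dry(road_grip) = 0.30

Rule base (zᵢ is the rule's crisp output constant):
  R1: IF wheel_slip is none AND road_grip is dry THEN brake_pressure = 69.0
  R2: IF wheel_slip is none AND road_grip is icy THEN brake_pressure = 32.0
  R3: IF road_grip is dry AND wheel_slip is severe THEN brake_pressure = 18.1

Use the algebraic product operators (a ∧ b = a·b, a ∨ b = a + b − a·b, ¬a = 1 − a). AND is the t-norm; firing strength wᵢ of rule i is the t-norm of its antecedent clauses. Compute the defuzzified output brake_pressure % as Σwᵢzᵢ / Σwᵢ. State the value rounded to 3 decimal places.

R1 (z=69.0): none=0.78, dry=0.30; AND[a·b] → w = 0.2340
R2 (z=32.0): none=0.78, icy=0.07; AND[a·b] → w = 0.0546
R3 (z=18.1): dry=0.30, severe=0.06; AND[a·b] → w = 0.0180
Weighted average = (0.2340·69.0 + 0.0546·32.0 + 0.0180·18.1) / (0.2340 + 0.0546 + 0.0180)
  = 18.2190 / 0.3066 = 59.423

59.423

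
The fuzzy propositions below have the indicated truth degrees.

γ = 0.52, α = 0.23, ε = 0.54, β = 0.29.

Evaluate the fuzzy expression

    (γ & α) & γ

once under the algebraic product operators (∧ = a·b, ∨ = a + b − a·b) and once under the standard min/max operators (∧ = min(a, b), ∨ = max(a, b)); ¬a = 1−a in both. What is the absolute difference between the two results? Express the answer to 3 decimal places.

0.168

Under algebraic product:
  γ & α = a·b on (0.5200, 0.2300) = 0.1196
  (γ & α) & γ = a·b on (0.1196, 0.5200) = 0.0622
  → value = 0.0622
Under standard min/max:
  γ & α = min(a, b) on (0.52, 0.23) = 0.23
  (γ & α) & γ = min(a, b) on (0.23, 0.52) = 0.23
  → value = 0.2300
|0.0622 − 0.2300| = 0.168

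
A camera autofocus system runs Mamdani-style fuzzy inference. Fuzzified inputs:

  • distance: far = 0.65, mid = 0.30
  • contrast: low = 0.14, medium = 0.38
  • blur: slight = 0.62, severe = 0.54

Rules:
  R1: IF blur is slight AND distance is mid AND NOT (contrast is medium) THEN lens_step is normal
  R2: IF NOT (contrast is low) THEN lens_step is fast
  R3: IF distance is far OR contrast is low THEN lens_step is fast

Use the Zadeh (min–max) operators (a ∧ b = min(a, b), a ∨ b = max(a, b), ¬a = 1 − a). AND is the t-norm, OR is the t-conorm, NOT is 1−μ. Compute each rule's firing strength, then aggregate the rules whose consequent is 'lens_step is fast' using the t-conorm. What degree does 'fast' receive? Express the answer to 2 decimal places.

0.86

R1: slight=0.62, mid=0.30, ¬medium=1−0.38=0.62; AND[min(a, b)] → w = 0.30
R2: ¬low=1−0.14=0.86 → w = 0.86
R3: far=0.65, low=0.14; OR[max(a, b)] → w = 0.65
Rules with consequent 'fast': {R2, R3} → strengths 0.86, 0.65
Aggregate via t-conorm [max(a, b)]: 0.86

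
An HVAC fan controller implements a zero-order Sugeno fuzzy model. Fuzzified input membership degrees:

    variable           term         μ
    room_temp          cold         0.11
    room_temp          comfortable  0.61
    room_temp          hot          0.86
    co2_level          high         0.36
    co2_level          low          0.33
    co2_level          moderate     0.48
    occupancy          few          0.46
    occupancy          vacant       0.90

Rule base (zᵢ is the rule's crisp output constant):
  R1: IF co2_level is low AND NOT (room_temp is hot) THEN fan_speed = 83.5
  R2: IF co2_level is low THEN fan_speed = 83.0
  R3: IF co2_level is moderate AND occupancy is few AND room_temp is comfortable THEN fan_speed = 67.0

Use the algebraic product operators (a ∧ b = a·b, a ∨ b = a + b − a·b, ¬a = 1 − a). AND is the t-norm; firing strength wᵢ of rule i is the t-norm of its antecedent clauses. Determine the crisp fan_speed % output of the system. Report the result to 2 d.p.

78.83

R1 (z=83.5): low=0.33, ¬hot=1−0.86=0.14; AND[a·b] → w = 0.0462
R2 (z=83.0): low=0.33 → w = 0.3300
R3 (z=67.0): moderate=0.48, few=0.46, comfortable=0.61; AND[a·b] → w = 0.1347
Weighted average = (0.0462·83.5 + 0.3300·83.0 + 0.1347·67.0) / (0.0462 + 0.3300 + 0.1347)
  = 40.2718 / 0.5109 = 78.83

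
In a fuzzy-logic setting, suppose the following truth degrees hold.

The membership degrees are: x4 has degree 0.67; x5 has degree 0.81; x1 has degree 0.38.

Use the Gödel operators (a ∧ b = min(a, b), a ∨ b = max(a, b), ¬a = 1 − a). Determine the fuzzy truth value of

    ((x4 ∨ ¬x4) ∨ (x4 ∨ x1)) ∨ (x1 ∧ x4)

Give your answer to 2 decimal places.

0.67

¬x4 = 1 − 0.67 = 0.33
x4 ∨ ¬x4 = max(a, b) on (0.67, 0.33) = 0.67
x4 ∨ x1 = max(a, b) on (0.67, 0.38) = 0.67
(x4 ∨ ¬x4) ∨ (x4 ∨ x1) = max(a, b) on (0.67, 0.67) = 0.67
x1 ∧ x4 = min(a, b) on (0.38, 0.67) = 0.38
((x4 ∨ ¬x4) ∨ (x4 ∨ x1)) ∨ (x1 ∧ x4) = max(a, b) on (0.67, 0.38) = 0.67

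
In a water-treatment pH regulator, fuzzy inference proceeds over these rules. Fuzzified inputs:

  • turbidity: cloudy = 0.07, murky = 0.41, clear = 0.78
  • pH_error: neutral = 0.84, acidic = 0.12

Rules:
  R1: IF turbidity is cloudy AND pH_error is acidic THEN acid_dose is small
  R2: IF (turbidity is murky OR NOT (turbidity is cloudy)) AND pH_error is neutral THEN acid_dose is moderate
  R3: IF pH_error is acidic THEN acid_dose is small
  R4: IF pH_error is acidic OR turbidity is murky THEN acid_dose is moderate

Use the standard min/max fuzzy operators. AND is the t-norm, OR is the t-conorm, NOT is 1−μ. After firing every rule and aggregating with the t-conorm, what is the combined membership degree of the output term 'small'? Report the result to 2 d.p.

0.12

R1: cloudy=0.07, acidic=0.12; AND[min(a, b)] → w = 0.07
R2: (murky=0.41 OR ¬cloudy=1−0.07=0.93) = 0.93; AND[min(a, b)] with neutral=0.84 → w = 0.84
R3: acidic=0.12 → w = 0.12
R4: acidic=0.12, murky=0.41; OR[max(a, b)] → w = 0.41
Rules with consequent 'small': {R1, R3} → strengths 0.07, 0.12
Aggregate via t-conorm [max(a, b)]: 0.12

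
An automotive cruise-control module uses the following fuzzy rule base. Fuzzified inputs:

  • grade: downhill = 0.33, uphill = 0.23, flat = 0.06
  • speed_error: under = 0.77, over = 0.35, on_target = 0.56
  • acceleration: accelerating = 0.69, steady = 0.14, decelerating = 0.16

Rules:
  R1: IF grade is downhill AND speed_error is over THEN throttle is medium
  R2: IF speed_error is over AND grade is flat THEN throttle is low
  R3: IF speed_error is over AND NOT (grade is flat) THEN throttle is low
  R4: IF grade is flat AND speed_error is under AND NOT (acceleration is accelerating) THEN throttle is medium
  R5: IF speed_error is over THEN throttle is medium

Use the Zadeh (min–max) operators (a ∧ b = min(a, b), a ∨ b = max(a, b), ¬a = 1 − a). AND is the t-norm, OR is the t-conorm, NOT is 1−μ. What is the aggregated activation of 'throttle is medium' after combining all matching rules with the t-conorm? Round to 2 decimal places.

R1: downhill=0.33, over=0.35; AND[min(a, b)] → w = 0.33
R2: over=0.35, flat=0.06; AND[min(a, b)] → w = 0.06
R3: over=0.35, ¬flat=1−0.06=0.94; AND[min(a, b)] → w = 0.35
R4: flat=0.06, under=0.77, ¬accelerating=1−0.69=0.31; AND[min(a, b)] → w = 0.06
R5: over=0.35 → w = 0.35
Rules with consequent 'medium': {R1, R4, R5} → strengths 0.33, 0.06, 0.35
Aggregate via t-conorm [max(a, b)]: 0.35

0.35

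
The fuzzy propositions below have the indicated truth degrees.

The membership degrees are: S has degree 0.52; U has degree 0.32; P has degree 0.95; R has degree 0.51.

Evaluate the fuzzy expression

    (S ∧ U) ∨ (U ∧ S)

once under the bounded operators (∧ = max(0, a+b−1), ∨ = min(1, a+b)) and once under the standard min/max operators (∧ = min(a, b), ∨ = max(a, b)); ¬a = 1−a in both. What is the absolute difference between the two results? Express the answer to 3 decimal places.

0.320

Under bounded:
  S ∧ U = max(0, a+b−1) on (0.52, 0.32) = 0.00
  U ∧ S = max(0, a+b−1) on (0.32, 0.52) = 0.00
  (S ∧ U) ∨ (U ∧ S) = min(1, a+b) on (0.00, 0.00) = 0.00
  → value = 0.0000
Under standard min/max:
  S ∧ U = min(a, b) on (0.52, 0.32) = 0.32
  U ∧ S = min(a, b) on (0.32, 0.52) = 0.32
  (S ∧ U) ∨ (U ∧ S) = max(a, b) on (0.32, 0.32) = 0.32
  → value = 0.3200
|0.0000 − 0.3200| = 0.320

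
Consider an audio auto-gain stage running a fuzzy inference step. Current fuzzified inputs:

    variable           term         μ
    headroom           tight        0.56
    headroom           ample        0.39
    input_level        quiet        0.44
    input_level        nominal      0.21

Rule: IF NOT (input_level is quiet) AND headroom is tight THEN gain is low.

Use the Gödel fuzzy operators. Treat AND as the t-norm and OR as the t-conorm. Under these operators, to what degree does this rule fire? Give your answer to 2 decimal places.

firing strength: ¬quiet=1−0.44=0.56, tight=0.56; AND[min(a, b)] → w = 0.56

0.56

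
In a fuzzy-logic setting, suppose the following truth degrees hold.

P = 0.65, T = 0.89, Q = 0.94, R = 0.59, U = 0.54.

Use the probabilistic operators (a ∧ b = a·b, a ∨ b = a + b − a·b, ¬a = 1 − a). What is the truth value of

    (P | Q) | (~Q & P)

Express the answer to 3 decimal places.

P | Q = a + b − a·b on (0.6500, 0.9400) = 0.9790
~Q = 1 − 0.9400 = 0.0600
~Q & P = a·b on (0.0600, 0.6500) = 0.0390
(P | Q) | (~Q & P) = a + b − a·b on (0.9790, 0.0390) = 0.9798

0.980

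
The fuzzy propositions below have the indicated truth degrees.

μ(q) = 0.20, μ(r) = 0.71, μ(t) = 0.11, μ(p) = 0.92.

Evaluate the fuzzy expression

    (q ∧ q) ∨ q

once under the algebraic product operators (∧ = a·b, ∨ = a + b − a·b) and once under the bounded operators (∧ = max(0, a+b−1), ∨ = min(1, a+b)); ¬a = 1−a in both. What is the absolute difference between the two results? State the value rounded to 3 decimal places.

Under algebraic product:
  q ∧ q = a·b on (0.2000, 0.2000) = 0.0400
  (q ∧ q) ∨ q = a + b − a·b on (0.0400, 0.2000) = 0.2320
  → value = 0.2320
Under bounded:
  q ∧ q = max(0, a+b−1) on (0.20, 0.20) = 0.00
  (q ∧ q) ∨ q = min(1, a+b) on (0.00, 0.20) = 0.20
  → value = 0.2000
|0.2320 − 0.2000| = 0.032

0.032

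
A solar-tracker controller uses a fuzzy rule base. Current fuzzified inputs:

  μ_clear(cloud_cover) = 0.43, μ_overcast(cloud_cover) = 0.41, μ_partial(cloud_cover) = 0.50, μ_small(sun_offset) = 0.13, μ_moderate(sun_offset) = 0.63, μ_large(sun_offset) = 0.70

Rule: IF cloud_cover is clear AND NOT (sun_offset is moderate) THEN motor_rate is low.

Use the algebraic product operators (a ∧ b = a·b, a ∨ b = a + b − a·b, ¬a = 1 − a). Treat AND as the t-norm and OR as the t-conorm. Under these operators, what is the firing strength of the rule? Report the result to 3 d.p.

firing strength: clear=0.43, ¬moderate=1−0.63=0.37; AND[a·b] → w = 0.1591

0.159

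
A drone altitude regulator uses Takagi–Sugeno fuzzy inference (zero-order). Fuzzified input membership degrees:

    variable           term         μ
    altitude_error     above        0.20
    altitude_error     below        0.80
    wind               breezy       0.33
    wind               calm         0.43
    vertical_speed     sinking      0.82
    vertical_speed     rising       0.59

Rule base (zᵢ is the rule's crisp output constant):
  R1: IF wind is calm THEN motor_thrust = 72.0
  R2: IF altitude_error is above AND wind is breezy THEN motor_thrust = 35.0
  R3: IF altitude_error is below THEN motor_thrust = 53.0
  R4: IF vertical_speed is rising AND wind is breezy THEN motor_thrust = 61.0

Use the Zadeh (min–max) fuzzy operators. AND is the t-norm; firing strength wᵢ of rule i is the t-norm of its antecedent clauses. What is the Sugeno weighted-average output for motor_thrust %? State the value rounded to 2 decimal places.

57.10

R1 (z=72.0): calm=0.43 → w = 0.43
R2 (z=35.0): above=0.20, breezy=0.33; AND[min(a, b)] → w = 0.20
R3 (z=53.0): below=0.80 → w = 0.80
R4 (z=61.0): rising=0.59, breezy=0.33; AND[min(a, b)] → w = 0.33
Weighted average = (0.43·72.0 + 0.20·35.0 + 0.80·53.0 + 0.33·61.0) / (0.43 + 0.20 + 0.80 + 0.33)
  = 100.4900 / 1.7600 = 57.10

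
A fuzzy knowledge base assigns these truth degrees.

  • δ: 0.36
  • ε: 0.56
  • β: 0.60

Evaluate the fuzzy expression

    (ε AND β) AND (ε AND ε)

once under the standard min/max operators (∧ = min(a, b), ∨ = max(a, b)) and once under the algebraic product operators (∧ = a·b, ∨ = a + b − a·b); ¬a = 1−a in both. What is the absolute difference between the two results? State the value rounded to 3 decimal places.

0.455

Under standard min/max:
  ε AND β = min(a, b) on (0.56, 0.60) = 0.56
  ε AND ε = min(a, b) on (0.56, 0.56) = 0.56
  (ε AND β) AND (ε AND ε) = min(a, b) on (0.56, 0.56) = 0.56
  → value = 0.5600
Under algebraic product:
  ε AND β = a·b on (0.5600, 0.6000) = 0.3360
  ε AND ε = a·b on (0.5600, 0.5600) = 0.3136
  (ε AND β) AND (ε AND ε) = a·b on (0.3360, 0.3136) = 0.1054
  → value = 0.1054
|0.5600 − 0.1054| = 0.455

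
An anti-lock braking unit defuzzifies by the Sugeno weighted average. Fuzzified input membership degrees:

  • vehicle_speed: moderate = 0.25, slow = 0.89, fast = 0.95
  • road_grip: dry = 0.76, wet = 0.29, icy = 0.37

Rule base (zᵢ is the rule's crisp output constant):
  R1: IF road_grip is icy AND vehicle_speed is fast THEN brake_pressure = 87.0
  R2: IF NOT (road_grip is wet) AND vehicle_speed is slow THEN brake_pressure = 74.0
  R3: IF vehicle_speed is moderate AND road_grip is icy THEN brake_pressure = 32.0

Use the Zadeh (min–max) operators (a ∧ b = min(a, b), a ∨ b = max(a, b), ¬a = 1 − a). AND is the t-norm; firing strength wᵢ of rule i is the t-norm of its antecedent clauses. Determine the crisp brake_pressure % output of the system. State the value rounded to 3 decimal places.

R1 (z=87.0): icy=0.37, fast=0.95; AND[min(a, b)] → w = 0.37
R2 (z=74.0): ¬wet=1−0.29=0.71, slow=0.89; AND[min(a, b)] → w = 0.71
R3 (z=32.0): moderate=0.25, icy=0.37; AND[min(a, b)] → w = 0.25
Weighted average = (0.37·87.0 + 0.71·74.0 + 0.25·32.0) / (0.37 + 0.71 + 0.25)
  = 92.7300 / 1.3300 = 69.722

69.722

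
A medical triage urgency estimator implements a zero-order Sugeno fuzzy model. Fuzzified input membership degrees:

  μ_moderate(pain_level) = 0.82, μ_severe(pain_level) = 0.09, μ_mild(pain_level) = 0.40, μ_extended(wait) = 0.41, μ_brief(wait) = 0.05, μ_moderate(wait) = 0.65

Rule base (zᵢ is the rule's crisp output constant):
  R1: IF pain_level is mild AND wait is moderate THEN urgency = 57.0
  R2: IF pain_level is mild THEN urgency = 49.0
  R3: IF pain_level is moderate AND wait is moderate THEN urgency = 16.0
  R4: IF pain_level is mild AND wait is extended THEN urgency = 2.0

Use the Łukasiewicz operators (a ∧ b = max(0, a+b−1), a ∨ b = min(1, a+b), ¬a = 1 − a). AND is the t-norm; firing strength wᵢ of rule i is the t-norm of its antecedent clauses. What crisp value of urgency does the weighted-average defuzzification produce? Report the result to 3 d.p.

R1 (z=57.0): mild=0.40, moderate=0.65; AND[max(0, a+b−1)] → w = 0.05
R2 (z=49.0): mild=0.40 → w = 0.40
R3 (z=16.0): moderate=0.82, moderate=0.65; AND[max(0, a+b−1)] → w = 0.47
R4 (z=2.0): mild=0.40, extended=0.41; AND[max(0, a+b−1)] → w = 0.00
Weighted average = (0.05·57.0 + 0.40·49.0 + 0.47·16.0 + 0.00·2.0) / (0.05 + 0.40 + 0.47 + 0.00)
  = 29.9700 / 0.9200 = 32.576

32.576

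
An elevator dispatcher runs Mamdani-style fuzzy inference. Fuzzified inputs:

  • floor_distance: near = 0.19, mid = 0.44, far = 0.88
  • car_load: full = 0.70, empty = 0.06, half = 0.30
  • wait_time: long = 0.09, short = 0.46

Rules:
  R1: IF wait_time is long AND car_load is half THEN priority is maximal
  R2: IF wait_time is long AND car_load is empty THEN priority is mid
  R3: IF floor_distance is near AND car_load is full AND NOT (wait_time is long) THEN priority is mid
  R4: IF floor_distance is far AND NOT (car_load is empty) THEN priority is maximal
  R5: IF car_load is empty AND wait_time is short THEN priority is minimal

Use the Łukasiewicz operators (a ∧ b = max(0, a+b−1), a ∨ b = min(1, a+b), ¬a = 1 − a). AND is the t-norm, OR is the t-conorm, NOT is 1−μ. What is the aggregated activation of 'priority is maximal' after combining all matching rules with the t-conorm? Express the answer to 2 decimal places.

0.82

R1: long=0.09, half=0.30; AND[max(0, a+b−1)] → w = 0.00
R2: long=0.09, empty=0.06; AND[max(0, a+b−1)] → w = 0.00
R3: near=0.19, full=0.70, ¬long=1−0.09=0.91; AND[max(0, a+b−1)] → w = 0.00
R4: far=0.88, ¬empty=1−0.06=0.94; AND[max(0, a+b−1)] → w = 0.82
R5: empty=0.06, short=0.46; AND[max(0, a+b−1)] → w = 0.00
Rules with consequent 'maximal': {R1, R4} → strengths 0.00, 0.82
Aggregate via t-conorm [min(1, a+b)]: 0.82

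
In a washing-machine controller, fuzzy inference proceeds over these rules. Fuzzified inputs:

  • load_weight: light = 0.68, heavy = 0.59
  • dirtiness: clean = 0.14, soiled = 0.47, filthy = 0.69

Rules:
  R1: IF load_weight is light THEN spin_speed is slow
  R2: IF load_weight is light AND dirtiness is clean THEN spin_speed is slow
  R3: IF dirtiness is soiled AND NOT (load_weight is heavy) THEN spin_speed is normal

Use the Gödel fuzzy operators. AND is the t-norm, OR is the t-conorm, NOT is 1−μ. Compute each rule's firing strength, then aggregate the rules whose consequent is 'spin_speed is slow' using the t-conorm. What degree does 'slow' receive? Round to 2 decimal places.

0.68

R1: light=0.68 → w = 0.68
R2: light=0.68, clean=0.14; AND[min(a, b)] → w = 0.14
R3: soiled=0.47, ¬heavy=1−0.59=0.41; AND[min(a, b)] → w = 0.41
Rules with consequent 'slow': {R1, R2} → strengths 0.68, 0.14
Aggregate via t-conorm [max(a, b)]: 0.68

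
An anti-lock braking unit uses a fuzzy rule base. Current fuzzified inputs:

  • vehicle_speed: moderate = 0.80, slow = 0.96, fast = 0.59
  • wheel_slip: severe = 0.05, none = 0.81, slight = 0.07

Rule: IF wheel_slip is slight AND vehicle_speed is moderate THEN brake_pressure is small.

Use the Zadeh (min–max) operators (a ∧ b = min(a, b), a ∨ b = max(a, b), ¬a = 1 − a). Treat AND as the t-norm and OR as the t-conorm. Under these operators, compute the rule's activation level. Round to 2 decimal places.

0.07

firing strength: slight=0.07, moderate=0.80; AND[min(a, b)] → w = 0.07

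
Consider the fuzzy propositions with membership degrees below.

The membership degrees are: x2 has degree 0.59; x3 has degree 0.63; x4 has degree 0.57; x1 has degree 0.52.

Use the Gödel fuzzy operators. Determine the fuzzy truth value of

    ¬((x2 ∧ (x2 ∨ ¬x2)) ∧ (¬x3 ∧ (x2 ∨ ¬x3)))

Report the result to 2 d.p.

0.63

¬x2 = 1 − 0.59 = 0.41
x2 ∨ ¬x2 = max(a, b) on (0.59, 0.41) = 0.59
x2 ∧ (x2 ∨ ¬x2) = min(a, b) on (0.59, 0.59) = 0.59
¬x3 = 1 − 0.63 = 0.37
¬x3 = 1 − 0.63 = 0.37
x2 ∨ ¬x3 = max(a, b) on (0.59, 0.37) = 0.59
¬x3 ∧ (x2 ∨ ¬x3) = min(a, b) on (0.37, 0.59) = 0.37
(x2 ∧ (x2 ∨ ¬x2)) ∧ (¬x3 ∧ (x2 ∨ ¬x3)) = min(a, b) on (0.59, 0.37) = 0.37
¬((x2 ∧ (x2 ∨ ¬x2)) ∧ (¬x3 ∧ (x2 ∨ ¬x3))) = 1 − 0.37 = 0.63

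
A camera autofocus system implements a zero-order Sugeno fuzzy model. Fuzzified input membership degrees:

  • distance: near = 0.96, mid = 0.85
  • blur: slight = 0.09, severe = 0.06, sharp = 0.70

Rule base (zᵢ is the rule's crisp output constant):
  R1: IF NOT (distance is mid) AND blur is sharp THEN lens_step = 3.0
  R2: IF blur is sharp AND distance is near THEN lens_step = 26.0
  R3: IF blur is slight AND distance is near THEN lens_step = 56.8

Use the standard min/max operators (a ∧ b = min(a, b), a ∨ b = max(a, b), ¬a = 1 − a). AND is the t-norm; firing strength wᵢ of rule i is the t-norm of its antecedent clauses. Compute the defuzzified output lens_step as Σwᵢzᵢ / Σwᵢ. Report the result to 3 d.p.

25.279

R1 (z=3.0): ¬mid=1−0.85=0.15, sharp=0.70; AND[min(a, b)] → w = 0.15
R2 (z=26.0): sharp=0.70, near=0.96; AND[min(a, b)] → w = 0.70
R3 (z=56.8): slight=0.09, near=0.96; AND[min(a, b)] → w = 0.09
Weighted average = (0.15·3.0 + 0.70·26.0 + 0.09·56.8) / (0.15 + 0.70 + 0.09)
  = 23.7620 / 0.9400 = 25.279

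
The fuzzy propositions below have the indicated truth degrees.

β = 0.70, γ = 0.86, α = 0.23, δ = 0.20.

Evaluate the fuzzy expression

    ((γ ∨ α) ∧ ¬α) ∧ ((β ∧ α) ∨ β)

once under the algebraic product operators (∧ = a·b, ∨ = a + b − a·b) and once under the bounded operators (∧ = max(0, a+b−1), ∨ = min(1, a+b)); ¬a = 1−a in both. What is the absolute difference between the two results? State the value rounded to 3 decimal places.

Under algebraic product:
  γ ∨ α = a + b − a·b on (0.8600, 0.2300) = 0.8922
  ¬α = 1 − 0.2300 = 0.7700
  (γ ∨ α) ∧ ¬α = a·b on (0.8922, 0.7700) = 0.6870
  β ∧ α = a·b on (0.7000, 0.2300) = 0.1610
  (β ∧ α) ∨ β = a + b − a·b on (0.1610, 0.7000) = 0.7483
  ((γ ∨ α) ∧ ¬α) ∧ ((β ∧ α) ∨ β) = a·b on (0.6870, 0.7483) = 0.5141
  → value = 0.5141
Under bounded:
  γ ∨ α = min(1, a+b) on (0.86, 0.23) = 1.00
  ¬α = 1 − 0.23 = 0.77
  (γ ∨ α) ∧ ¬α = max(0, a+b−1) on (1.00, 0.77) = 0.77
  β ∧ α = max(0, a+b−1) on (0.70, 0.23) = 0.00
  (β ∧ α) ∨ β = min(1, a+b) on (0.00, 0.70) = 0.70
  ((γ ∨ α) ∧ ¬α) ∧ ((β ∧ α) ∨ β) = max(0, a+b−1) on (0.77, 0.70) = 0.47
  → value = 0.4700
|0.5141 − 0.4700| = 0.044

0.044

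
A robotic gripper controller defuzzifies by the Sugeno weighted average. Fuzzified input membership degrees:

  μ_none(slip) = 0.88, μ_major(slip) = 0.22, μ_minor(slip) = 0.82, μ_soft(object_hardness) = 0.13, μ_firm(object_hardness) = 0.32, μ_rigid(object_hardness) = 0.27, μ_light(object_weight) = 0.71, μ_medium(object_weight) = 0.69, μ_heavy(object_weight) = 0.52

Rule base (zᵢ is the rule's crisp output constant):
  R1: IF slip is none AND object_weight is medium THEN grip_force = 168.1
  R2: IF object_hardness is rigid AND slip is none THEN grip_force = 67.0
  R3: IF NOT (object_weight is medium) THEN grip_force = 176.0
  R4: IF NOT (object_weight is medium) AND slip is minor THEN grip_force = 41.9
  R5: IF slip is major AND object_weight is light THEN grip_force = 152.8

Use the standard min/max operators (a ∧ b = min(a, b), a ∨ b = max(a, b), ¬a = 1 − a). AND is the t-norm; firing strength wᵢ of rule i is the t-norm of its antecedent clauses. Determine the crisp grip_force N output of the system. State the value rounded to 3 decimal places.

R1 (z=168.1): none=0.88, medium=0.69; AND[min(a, b)] → w = 0.69
R2 (z=67.0): rigid=0.27, none=0.88; AND[min(a, b)] → w = 0.27
R3 (z=176.0): ¬medium=1−0.69=0.31 → w = 0.31
R4 (z=41.9): ¬medium=1−0.69=0.31, minor=0.82; AND[min(a, b)] → w = 0.31
R5 (z=152.8): major=0.22, light=0.71; AND[min(a, b)] → w = 0.22
Weighted average = (0.69·168.1 + 0.27·67.0 + 0.31·176.0 + 0.31·41.9 + 0.22·152.8) / (0.69 + 0.27 + 0.31 + 0.31 + 0.22)
  = 235.2440 / 1.8000 = 130.691

130.691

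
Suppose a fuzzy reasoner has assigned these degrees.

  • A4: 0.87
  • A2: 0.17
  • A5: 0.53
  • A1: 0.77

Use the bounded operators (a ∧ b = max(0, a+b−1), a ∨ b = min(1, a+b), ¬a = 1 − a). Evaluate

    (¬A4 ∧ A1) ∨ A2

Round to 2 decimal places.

¬A4 = 1 − 0.87 = 0.13
¬A4 ∧ A1 = max(0, a+b−1) on (0.13, 0.77) = 0.00
(¬A4 ∧ A1) ∨ A2 = min(1, a+b) on (0.00, 0.17) = 0.17

0.17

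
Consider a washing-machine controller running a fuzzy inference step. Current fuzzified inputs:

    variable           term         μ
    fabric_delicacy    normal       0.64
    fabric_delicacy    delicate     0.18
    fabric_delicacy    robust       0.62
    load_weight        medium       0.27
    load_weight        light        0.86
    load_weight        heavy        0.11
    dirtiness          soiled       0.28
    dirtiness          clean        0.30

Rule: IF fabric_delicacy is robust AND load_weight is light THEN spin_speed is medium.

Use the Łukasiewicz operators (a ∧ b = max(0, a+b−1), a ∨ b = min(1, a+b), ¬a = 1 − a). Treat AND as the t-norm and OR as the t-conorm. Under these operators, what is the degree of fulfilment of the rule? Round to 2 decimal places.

firing strength: robust=0.62, light=0.86; AND[max(0, a+b−1)] → w = 0.48

0.48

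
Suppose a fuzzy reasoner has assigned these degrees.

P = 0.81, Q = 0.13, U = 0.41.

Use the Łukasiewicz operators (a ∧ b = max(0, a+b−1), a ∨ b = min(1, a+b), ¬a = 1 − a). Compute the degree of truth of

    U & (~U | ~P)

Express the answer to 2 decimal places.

~U = 1 − 0.41 = 0.59
~P = 1 − 0.81 = 0.19
~U | ~P = min(1, a+b) on (0.59, 0.19) = 0.78
U & (~U | ~P) = max(0, a+b−1) on (0.41, 0.78) = 0.19

0.19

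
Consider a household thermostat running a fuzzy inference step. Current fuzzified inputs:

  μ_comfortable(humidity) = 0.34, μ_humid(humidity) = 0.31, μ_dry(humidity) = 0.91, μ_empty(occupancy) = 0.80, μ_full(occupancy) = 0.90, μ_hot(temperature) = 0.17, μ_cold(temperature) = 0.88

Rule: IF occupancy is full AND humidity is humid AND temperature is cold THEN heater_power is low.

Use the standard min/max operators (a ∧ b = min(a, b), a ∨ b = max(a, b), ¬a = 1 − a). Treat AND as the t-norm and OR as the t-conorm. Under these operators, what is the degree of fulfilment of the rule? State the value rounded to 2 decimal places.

firing strength: full=0.90, humid=0.31, cold=0.88; AND[min(a, b)] → w = 0.31

0.31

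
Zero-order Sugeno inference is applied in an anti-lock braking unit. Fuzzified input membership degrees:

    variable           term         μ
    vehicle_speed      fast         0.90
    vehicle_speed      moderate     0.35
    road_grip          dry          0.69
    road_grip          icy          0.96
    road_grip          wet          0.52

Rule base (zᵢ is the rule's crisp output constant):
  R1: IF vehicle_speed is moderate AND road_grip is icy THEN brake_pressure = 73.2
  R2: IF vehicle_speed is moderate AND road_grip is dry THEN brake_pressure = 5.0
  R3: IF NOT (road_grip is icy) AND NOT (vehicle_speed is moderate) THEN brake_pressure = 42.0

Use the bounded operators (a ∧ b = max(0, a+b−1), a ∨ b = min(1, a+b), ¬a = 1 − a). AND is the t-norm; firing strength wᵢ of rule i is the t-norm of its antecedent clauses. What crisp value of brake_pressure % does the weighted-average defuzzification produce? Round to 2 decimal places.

65.41

R1 (z=73.2): moderate=0.35, icy=0.96; AND[max(0, a+b−1)] → w = 0.31
R2 (z=5.0): moderate=0.35, dry=0.69; AND[max(0, a+b−1)] → w = 0.04
R3 (z=42.0): ¬icy=1−0.96=0.04, ¬moderate=1−0.35=0.65; AND[max(0, a+b−1)] → w = 0.00
Weighted average = (0.31·73.2 + 0.04·5.0 + 0.00·42.0) / (0.31 + 0.04 + 0.00)
  = 22.8920 / 0.3500 = 65.41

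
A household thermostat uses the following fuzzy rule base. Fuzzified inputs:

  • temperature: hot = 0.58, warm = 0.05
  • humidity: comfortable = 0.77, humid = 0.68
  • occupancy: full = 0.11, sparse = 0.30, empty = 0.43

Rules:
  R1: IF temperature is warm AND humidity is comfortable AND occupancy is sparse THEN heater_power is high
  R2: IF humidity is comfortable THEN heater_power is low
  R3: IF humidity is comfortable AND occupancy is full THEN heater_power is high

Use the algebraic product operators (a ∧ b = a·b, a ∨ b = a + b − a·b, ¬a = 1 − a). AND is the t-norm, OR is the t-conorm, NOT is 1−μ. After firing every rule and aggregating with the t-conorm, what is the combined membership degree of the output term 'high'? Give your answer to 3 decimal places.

0.095

R1: warm=0.05, comfortable=0.77, sparse=0.30; AND[a·b] → w = 0.0116
R2: comfortable=0.77 → w = 0.7700
R3: comfortable=0.77, full=0.11; AND[a·b] → w = 0.0847
Rules with consequent 'high': {R1, R3} → strengths 0.0116, 0.0847
Aggregate via t-conorm [a + b − a·b]: 0.0953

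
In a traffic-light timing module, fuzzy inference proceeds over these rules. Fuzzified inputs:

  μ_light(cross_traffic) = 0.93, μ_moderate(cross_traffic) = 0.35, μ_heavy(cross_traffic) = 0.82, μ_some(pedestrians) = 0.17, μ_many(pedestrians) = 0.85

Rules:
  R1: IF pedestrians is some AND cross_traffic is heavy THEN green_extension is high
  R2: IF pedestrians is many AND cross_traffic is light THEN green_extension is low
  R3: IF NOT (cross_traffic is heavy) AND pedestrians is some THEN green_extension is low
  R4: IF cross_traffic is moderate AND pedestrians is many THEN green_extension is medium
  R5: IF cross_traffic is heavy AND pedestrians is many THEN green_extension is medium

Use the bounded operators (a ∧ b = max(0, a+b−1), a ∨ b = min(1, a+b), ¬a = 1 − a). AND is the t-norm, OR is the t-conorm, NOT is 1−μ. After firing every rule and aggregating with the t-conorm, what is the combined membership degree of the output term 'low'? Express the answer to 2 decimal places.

0.78

R1: some=0.17, heavy=0.82; AND[max(0, a+b−1)] → w = 0.00
R2: many=0.85, light=0.93; AND[max(0, a+b−1)] → w = 0.78
R3: ¬heavy=1−0.82=0.18, some=0.17; AND[max(0, a+b−1)] → w = 0.00
R4: moderate=0.35, many=0.85; AND[max(0, a+b−1)] → w = 0.20
R5: heavy=0.82, many=0.85; AND[max(0, a+b−1)] → w = 0.67
Rules with consequent 'low': {R2, R3} → strengths 0.78, 0.00
Aggregate via t-conorm [min(1, a+b)]: 0.78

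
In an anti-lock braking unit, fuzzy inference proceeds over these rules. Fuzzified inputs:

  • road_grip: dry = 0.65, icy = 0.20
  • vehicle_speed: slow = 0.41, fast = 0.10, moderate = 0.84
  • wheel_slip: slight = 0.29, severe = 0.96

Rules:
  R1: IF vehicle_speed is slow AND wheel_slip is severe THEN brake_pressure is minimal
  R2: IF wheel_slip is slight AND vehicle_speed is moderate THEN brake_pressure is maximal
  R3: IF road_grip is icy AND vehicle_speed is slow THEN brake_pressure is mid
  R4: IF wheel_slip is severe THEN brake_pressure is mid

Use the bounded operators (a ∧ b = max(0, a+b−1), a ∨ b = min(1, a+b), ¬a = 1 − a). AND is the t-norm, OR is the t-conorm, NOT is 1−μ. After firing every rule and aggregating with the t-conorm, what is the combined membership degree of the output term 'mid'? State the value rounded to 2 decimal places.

R1: slow=0.41, severe=0.96; AND[max(0, a+b−1)] → w = 0.37
R2: slight=0.29, moderate=0.84; AND[max(0, a+b−1)] → w = 0.13
R3: icy=0.20, slow=0.41; AND[max(0, a+b−1)] → w = 0.00
R4: severe=0.96 → w = 0.96
Rules with consequent 'mid': {R3, R4} → strengths 0.00, 0.96
Aggregate via t-conorm [min(1, a+b)]: 0.96

0.96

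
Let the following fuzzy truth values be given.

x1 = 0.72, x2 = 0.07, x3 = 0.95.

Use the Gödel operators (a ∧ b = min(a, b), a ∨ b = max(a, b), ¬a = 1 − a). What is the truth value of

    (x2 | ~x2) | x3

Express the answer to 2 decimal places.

~x2 = 1 − 0.07 = 0.93
x2 | ~x2 = max(a, b) on (0.07, 0.93) = 0.93
(x2 | ~x2) | x3 = max(a, b) on (0.93, 0.95) = 0.95

0.95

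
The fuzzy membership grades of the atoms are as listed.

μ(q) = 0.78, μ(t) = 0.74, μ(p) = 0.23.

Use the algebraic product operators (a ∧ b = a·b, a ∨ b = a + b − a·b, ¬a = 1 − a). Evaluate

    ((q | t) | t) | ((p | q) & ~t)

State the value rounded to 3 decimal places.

0.988

q | t = a + b − a·b on (0.7800, 0.7400) = 0.9428
(q | t) | t = a + b − a·b on (0.9428, 0.7400) = 0.9851
p | q = a + b − a·b on (0.2300, 0.7800) = 0.8306
~t = 1 − 0.7400 = 0.2600
(p | q) & ~t = a·b on (0.8306, 0.2600) = 0.2160
((q | t) | t) | ((p | q) & ~t) = a + b − a·b on (0.9851, 0.2160) = 0.9883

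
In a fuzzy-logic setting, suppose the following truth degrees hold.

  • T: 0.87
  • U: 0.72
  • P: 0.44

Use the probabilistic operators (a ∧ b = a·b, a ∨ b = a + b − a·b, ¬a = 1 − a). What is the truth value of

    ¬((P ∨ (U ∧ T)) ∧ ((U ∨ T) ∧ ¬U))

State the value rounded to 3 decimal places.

U ∧ T = a·b on (0.7200, 0.8700) = 0.6264
P ∨ (U ∧ T) = a + b − a·b on (0.4400, 0.6264) = 0.7908
U ∨ T = a + b − a·b on (0.7200, 0.8700) = 0.9636
¬U = 1 − 0.7200 = 0.2800
(U ∨ T) ∧ ¬U = a·b on (0.9636, 0.2800) = 0.2698
(P ∨ (U ∧ T)) ∧ ((U ∨ T) ∧ ¬U) = a·b on (0.7908, 0.2698) = 0.2134
¬((P ∨ (U ∧ T)) ∧ ((U ∨ T) ∧ ¬U)) = 1 − 0.2134 = 0.7866

0.787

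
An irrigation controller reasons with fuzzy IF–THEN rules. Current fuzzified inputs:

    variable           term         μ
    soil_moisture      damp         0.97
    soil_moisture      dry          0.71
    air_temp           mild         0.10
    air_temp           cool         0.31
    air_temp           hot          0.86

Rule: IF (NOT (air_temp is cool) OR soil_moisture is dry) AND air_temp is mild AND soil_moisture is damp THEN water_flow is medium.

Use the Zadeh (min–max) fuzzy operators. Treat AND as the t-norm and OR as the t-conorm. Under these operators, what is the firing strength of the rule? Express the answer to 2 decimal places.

0.10

firing strength: (¬cool=1−0.31=0.69 OR dry=0.71) = 0.71; AND[min(a, b)] with mild=0.10, damp=0.97 → w = 0.10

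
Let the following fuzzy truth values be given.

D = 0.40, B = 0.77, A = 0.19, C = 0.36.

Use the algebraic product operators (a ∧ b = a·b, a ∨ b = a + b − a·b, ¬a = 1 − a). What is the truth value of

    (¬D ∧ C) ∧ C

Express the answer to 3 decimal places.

0.078

¬D = 1 − 0.4000 = 0.6000
¬D ∧ C = a·b on (0.6000, 0.3600) = 0.2160
(¬D ∧ C) ∧ C = a·b on (0.2160, 0.3600) = 0.0778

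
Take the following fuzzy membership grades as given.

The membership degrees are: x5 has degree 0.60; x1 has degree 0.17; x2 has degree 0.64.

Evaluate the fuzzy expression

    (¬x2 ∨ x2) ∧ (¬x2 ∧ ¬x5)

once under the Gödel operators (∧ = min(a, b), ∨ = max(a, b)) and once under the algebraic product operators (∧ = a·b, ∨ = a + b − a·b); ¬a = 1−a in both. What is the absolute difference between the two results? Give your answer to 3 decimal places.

0.249

Under Gödel:
  ¬x2 = 1 − 0.64 = 0.36
  ¬x2 ∨ x2 = max(a, b) on (0.36, 0.64) = 0.64
  ¬x2 = 1 − 0.64 = 0.36
  ¬x5 = 1 − 0.60 = 0.40
  ¬x2 ∧ ¬x5 = min(a, b) on (0.36, 0.40) = 0.36
  (¬x2 ∨ x2) ∧ (¬x2 ∧ ¬x5) = min(a, b) on (0.64, 0.36) = 0.36
  → value = 0.3600
Under algebraic product:
  ¬x2 = 1 − 0.6400 = 0.3600
  ¬x2 ∨ x2 = a + b − a·b on (0.3600, 0.6400) = 0.7696
  ¬x2 = 1 − 0.6400 = 0.3600
  ¬x5 = 1 − 0.6000 = 0.4000
  ¬x2 ∧ ¬x5 = a·b on (0.3600, 0.4000) = 0.1440
  (¬x2 ∨ x2) ∧ (¬x2 ∧ ¬x5) = a·b on (0.7696, 0.1440) = 0.1108
  → value = 0.1108
|0.3600 − 0.1108| = 0.249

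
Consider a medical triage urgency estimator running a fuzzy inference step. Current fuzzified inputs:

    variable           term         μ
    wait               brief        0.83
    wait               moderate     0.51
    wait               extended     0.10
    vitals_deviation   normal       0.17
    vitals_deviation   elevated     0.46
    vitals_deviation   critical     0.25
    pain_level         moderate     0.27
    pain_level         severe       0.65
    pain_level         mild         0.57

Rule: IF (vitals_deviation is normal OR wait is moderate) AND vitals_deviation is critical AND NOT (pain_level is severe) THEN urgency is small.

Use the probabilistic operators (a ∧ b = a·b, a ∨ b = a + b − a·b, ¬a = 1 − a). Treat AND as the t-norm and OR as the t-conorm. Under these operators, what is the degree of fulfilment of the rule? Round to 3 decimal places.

firing strength: (normal=0.17 OR moderate=0.51) = 0.5933; AND[a·b] with critical=0.25, ¬severe=1−0.65=0.35 → w = 0.0519

0.052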